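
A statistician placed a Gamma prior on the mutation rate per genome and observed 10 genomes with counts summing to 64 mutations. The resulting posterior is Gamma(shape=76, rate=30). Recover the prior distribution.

Gamma(shape=12, rate=20)

A Gamma(α, β) prior (rate parametrization) on a Poisson rate with n observations summing to S gives posterior Gamma(α+S, β+n).
So α = 76 − 64 = 12 and β = 30 − 10 = 20.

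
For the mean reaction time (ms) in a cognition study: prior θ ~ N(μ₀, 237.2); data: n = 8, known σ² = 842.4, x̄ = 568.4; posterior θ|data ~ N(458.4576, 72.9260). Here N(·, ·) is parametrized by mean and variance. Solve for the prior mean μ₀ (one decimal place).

μ₀ = 210.8

With known observation variance, the Normal–Normal posterior has precision τ_n = τ₀ + n/σ² and mean μ_n = (τ₀μ₀ + (n/σ²)x̄)/τ_n.
Here τ₀ = 1/237.2 = 0.004216 and τ_data = 8/842.4 = 0.009497, so τ_n = 0.013713.
Rearranging for μ₀: μ₀ = (μ_n·τ_n − τ_data·x̄)/τ₀ = (458.4576·0.013713 − 0.009497·568.4) / 0.004216 = 0.888734/0.004216 ≈ 210.8.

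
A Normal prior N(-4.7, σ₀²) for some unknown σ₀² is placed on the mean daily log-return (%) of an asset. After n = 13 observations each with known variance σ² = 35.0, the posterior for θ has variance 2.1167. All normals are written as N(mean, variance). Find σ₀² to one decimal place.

σ₀² = 9.9

Posterior precision equals prior precision plus data precision: 1/σ_n² = 1/σ₀² + n/σ².
So 1/σ₀² = 1/2.1167 − 13/35.0 = 0.472434 − 0.371429 = 0.101005.
Hence σ₀² = 1/0.101005 ≈ 9.9.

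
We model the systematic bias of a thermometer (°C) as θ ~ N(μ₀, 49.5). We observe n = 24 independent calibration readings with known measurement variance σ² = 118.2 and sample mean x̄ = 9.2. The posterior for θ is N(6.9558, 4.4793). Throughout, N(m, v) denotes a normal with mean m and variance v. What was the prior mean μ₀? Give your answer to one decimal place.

μ₀ = -15.6

With known observation variance, the Normal–Normal posterior has precision τ_n = τ₀ + n/σ² and mean μ_n = (τ₀μ₀ + (n/σ²)x̄)/τ_n.
Here τ₀ = 1/49.5 = 0.020202 and τ_data = 24/118.2 = 0.203046, so τ_n = 0.223248.
Rearranging for μ₀: μ₀ = (μ_n·τ_n − τ_data·x̄)/τ₀ = (6.9558·0.223248 − 0.203046·9.2) / 0.020202 = -0.315155/0.020202 ≈ -15.6.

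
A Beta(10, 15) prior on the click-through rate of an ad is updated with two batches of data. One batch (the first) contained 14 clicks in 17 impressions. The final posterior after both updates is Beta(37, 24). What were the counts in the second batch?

13 clicks and 6 non-clicks

Because Beta–binomial updating is additive in the counts, the combined data contributed (α_post−α_prior, β_post−β_prior) successes and failures.
Total across both batches: 37−10=27 clicks, 24−15=9 non-clicks.
Subtract the first batch: 27−14=13 clicks and 9−3=6 non-clicks.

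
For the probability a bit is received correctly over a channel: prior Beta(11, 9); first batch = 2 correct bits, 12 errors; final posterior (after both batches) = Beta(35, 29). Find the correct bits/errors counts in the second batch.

22 correct bits and 8 errors

Sequential conjugate updates are equivalent to a single update on the pooled data, so total successes = posterior α − prior α and total failures = posterior β − prior β.
Total across both batches: 35−11=24 correct bits, 29−9=20 errors.
Subtract the first batch: 24−2=22 correct bits and 20−12=8 errors.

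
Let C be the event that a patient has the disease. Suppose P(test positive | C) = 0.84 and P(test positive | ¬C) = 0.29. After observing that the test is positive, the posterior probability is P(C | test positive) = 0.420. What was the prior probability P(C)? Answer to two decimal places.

Bayes' rule in odds form gives O(C|E) = O(C)·[P(E|C)/P(E|¬C)], hence O(C) = O(C|E)/LR.
Posterior odds = 0.420/(1−0.420) = 0.7241. LR = 0.84/0.29 = 2.8966.
Prior odds = 0.7241/2.8966 = 0.2500, so P(C) = 0.2500/(1+0.2500) ≈ 0.20.

P(C) = 0.20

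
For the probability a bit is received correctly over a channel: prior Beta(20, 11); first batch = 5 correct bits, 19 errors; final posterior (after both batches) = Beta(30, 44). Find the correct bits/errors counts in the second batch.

Sequential conjugate updates are equivalent to a single update on the pooled data, so total successes = posterior α − prior α and total failures = posterior β − prior β.
Total across both batches: 30−20=10 correct bits, 44−11=33 errors.
Subtract the first batch: 10−5=5 correct bits and 33−19=14 errors.

5 correct bits and 14 errors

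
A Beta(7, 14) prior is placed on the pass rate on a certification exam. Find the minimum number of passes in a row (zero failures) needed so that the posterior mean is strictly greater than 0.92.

k = 155

After k passes and 0 failures the posterior is Beta(7+k, 14), with mean (7+k)/(7+14+k).
Set (7+k)/(21+k) > 0.92 and solve: k > (0.92·21 − 7)/(1 − 0.92) = 154.000.
The smallest integer exceeding 154.000 is 155, and checking k=155: (162)/(176) = 0.9205 > 0.92.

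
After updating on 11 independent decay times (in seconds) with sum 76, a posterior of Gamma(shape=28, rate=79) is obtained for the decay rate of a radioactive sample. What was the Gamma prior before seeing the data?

Gamma(shape=17, rate=3)

Gamma–exponential conjugacy: posterior shape = α + n, posterior rate = β + Σtᵢ.
So α = 28 − 11 = 17 and β = 79 − 76 = 3.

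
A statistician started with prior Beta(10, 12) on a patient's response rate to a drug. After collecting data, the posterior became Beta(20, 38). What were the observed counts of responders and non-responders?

10 responders and 26 non-responders

A Beta(α, β) prior with s successes and f failures in binomial data gives a Beta(α+s, β+f) posterior.
So s = 20 − 10 = 10 and f = 38 − 12 = 26.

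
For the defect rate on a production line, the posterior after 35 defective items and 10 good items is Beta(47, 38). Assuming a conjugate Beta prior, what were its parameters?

Beta is conjugate to the binomial likelihood: posterior = Beta(α+s, β+f).
Subtract the data counts: 47−35=12, 38−10=28.

Beta(12, 28)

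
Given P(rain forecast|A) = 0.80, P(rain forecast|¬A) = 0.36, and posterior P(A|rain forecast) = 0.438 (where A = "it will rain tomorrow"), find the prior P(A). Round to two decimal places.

In odds form, posterior odds = prior odds × likelihood ratio, so prior odds = posterior odds ÷ LR.
Posterior odds = 0.438/(1−0.438) = 0.7794. LR = 0.80/0.36 = 2.2222.
Prior odds = 0.7794/2.2222 = 0.3507, so P(A) = 0.3507/(1+0.3507) ≈ 0.26.

P(A) = 0.26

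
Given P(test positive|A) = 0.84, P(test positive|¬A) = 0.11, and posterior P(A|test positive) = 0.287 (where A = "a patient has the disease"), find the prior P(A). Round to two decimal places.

Bayes' rule in odds form gives O(A|E) = O(A)·[P(E|A)/P(E|¬A)], hence O(A) = O(A|E)/LR.
Posterior odds = 0.287/(1−0.287) = 0.4025. LR = 0.84/0.11 = 7.6364.
Prior odds = 0.4025/7.6364 = 0.0527, so P(A) = 0.0527/(1+0.0527) ≈ 0.05.

P(A) = 0.05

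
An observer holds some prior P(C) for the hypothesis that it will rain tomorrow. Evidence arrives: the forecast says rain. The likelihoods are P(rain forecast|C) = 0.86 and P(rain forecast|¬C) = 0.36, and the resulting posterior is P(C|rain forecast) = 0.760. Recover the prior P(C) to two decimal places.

Bayes' rule in odds form gives O(C|E) = O(C)·[P(E|C)/P(E|¬C)], hence O(C) = O(C|E)/LR.
Posterior odds = 0.760/(1−0.760) = 3.1667. LR = 0.86/0.36 = 2.3889.
Prior odds = 3.1667/2.3889 = 1.3256, so P(C) = 1.3256/(1+1.3256) ≈ 0.57.

P(C) = 0.57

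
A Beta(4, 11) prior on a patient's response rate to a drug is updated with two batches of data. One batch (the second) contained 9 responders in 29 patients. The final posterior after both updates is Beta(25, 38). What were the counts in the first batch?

12 responders and 7 non-responders

Sequential conjugate updates are equivalent to a single update on the pooled data, so total successes = posterior α − prior α and total failures = posterior β − prior β.
Total across both batches: 25−4=21 responders, 38−11=27 non-responders.
Subtract the second batch: 21−9=12 responders and 27−20=7 non-responders.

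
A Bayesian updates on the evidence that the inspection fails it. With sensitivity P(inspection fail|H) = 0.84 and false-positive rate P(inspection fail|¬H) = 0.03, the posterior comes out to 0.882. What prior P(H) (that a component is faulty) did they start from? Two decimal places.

In odds form, posterior odds = prior odds × likelihood ratio, so prior odds = posterior odds ÷ LR.
Posterior odds = 0.882/(1−0.882) = 7.4746. LR = 0.84/0.03 = 28.0000.
Prior odds = 7.4746/28.0000 = 0.2669, so P(H) = 0.2669/(1+0.2669) ≈ 0.21.

P(H) = 0.21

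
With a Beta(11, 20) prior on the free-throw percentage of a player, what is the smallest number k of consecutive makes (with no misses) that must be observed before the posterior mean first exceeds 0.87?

k = 123

After k makes and 0 misses the posterior is Beta(11+k, 20), with mean (11+k)/(11+20+k).
Set (11+k)/(31+k) > 0.87 and solve: k > (0.87·31 − 11)/(1 − 0.87) = 122.846.
The smallest integer exceeding 122.846 is 123, and checking k=123: (134)/(154) = 0.8701 > 0.87.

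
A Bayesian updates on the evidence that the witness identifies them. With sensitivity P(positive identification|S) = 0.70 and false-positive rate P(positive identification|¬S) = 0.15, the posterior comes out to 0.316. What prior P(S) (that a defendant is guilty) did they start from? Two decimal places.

In odds form, posterior odds = prior odds × likelihood ratio, so prior odds = posterior odds ÷ LR.
Posterior odds = 0.316/(1−0.316) = 0.4620. LR = 0.70/0.15 = 4.6667.
Prior odds = 0.4620/4.6667 = 0.0990, so P(S) = 0.0990/(1+0.0990) ≈ 0.09.

P(S) = 0.09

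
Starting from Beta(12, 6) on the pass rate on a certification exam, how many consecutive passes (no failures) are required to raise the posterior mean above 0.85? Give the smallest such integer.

After k passes and 0 failures the posterior is Beta(12+k, 6), with mean (12+k)/(12+6+k).
Set (12+k)/(18+k) > 0.85 and solve: k > (0.85·18 − 12)/(1 − 0.85) = 22.000.
The smallest integer exceeding 22.000 is 23, and checking k=23: (35)/(41) = 0.8537 > 0.85.

k = 23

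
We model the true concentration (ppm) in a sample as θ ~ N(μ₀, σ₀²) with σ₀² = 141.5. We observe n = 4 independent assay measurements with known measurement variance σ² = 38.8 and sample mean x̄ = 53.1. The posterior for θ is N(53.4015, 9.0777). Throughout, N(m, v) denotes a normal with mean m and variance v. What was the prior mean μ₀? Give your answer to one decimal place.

μ₀ = 57.8

With known observation variance, the Normal–Normal posterior has precision τ_n = τ₀ + n/σ² and mean μ_n = (τ₀μ₀ + (n/σ²)x̄)/τ_n.
Here τ₀ = 1/141.5 = 0.007067 and τ_data = 4/38.8 = 0.103093, so τ_n = 0.110160.
Rearranging for μ₀: μ₀ = (μ_n·τ_n − τ_data·x̄)/τ₀ = (53.4015·0.110160 − 0.103093·53.1) / 0.007067 = 0.408471/0.007067 ≈ 57.8.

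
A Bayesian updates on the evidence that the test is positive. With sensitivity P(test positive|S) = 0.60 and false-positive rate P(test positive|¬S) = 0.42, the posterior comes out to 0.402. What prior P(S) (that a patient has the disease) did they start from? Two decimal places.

P(S) = 0.32

In odds form, posterior odds = prior odds × likelihood ratio, so prior odds = posterior odds ÷ LR.
Posterior odds = 0.402/(1−0.402) = 0.6722. LR = 0.60/0.42 = 1.4286.
Prior odds = 0.6722/1.4286 = 0.4705, so P(S) = 0.4705/(1+0.4705) ≈ 0.32.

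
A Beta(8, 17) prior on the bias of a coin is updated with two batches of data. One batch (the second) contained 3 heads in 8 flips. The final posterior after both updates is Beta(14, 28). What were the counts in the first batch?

Sequential conjugate updates are equivalent to a single update on the pooled data, so total successes = posterior α − prior α and total failures = posterior β − prior β.
Total across both batches: 14−8=6 heads, 28−17=11 tails.
Subtract the second batch: 6−3=3 heads and 11−5=6 tails.

3 heads and 6 tails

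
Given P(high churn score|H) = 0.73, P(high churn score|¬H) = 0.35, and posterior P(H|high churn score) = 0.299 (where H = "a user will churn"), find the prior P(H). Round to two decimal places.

Bayes' rule in odds form gives O(H|E) = O(H)·[P(E|H)/P(E|¬H)], hence O(H) = O(H|E)/LR.
Posterior odds = 0.299/(1−0.299) = 0.4265. LR = 0.73/0.35 = 2.0857.
Prior odds = 0.4265/2.0857 = 0.2045, so P(H) = 0.2045/(1+0.2045) ≈ 0.17.

P(H) = 0.17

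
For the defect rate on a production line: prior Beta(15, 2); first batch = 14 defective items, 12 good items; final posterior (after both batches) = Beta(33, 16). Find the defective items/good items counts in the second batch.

4 defective items and 2 good items

Sequential conjugate updates are equivalent to a single update on the pooled data, so total successes = posterior α − prior α and total failures = posterior β − prior β.
Total across both batches: 33−15=18 defective items, 16−2=14 good items.
Subtract the first batch: 18−14=4 defective items and 14−12=2 good items.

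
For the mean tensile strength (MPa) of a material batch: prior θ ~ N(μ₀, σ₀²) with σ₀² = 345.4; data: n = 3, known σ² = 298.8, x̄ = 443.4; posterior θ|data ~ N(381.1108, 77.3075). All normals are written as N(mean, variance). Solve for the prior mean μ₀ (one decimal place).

μ₀ = 165.1

With known observation variance, the Normal–Normal posterior has precision τ_n = τ₀ + n/σ² and mean μ_n = (τ₀μ₀ + (n/σ²)x̄)/τ_n.
Here τ₀ = 1/345.4 = 0.002895 and τ_data = 3/298.8 = 0.010040, so τ_n = 0.012935.
Rearranging for μ₀: μ₀ = (μ_n·τ_n − τ_data·x̄)/τ₀ = (381.1108·0.012935 − 0.010040·443.4) / 0.002895 = 0.477932/0.002895 ≈ 165.1.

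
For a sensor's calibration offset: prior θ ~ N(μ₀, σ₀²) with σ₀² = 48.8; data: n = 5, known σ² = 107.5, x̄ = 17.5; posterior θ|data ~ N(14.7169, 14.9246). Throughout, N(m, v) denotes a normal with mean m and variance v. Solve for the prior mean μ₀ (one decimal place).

μ₀ = 8.4

With known observation variance, the Normal–Normal posterior has precision τ_n = τ₀ + n/σ² and mean μ_n = (τ₀μ₀ + (n/σ²)x̄)/τ_n.
Here τ₀ = 1/48.8 = 0.020492 and τ_data = 5/107.5 = 0.046512, so τ_n = 0.067004.
Rearranging for μ₀: μ₀ = (μ_n·τ_n − τ_data·x̄)/τ₀ = (14.7169·0.067004 − 0.046512·17.5) / 0.020492 = 0.172131/0.020492 ≈ 8.4.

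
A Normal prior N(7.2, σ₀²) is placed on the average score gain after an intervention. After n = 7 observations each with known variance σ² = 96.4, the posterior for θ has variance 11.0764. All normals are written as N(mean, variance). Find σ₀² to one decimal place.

σ₀² = 56.6

For the Normal–Normal model with known σ², precisions add: τ_n = τ₀ + n/σ².
So 1/σ₀² = 1/11.0764 − 7/96.4 = 0.090282 − 0.072614 = 0.017668.
Hence σ₀² = 1/0.017668 ≈ 56.6.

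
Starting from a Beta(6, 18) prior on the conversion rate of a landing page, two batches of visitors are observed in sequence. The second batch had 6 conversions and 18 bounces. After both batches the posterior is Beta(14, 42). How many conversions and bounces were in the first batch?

Sequential conjugate updates are equivalent to a single update on the pooled data, so total successes = posterior α − prior α and total failures = posterior β − prior β.
Total across both batches: 14−6=8 conversions, 42−18=24 bounces.
Subtract the second batch: 8−6=2 conversions and 24−18=6 bounces.

2 conversions and 6 bounces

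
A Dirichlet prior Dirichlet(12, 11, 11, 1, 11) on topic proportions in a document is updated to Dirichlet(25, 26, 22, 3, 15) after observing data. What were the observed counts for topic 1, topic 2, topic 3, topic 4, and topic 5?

counts (13, 15, 11, 2, 4)

For a Dirichlet(α) prior with multinomial counts c, the posterior is Dirichlet(α + c) componentwise.
Counts are posterior − prior componentwise: 25−12=13, 26−11=15, 22−11=11, 3−1=2, 15−11=4.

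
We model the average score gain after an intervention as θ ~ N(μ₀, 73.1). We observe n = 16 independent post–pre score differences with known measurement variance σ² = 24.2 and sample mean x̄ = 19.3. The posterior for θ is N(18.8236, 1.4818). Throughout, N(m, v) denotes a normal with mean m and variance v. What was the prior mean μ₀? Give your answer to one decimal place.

The posterior mean is a precision-weighted average: μ_n = (τ₀μ₀ + τ_data·x̄)/(τ₀+τ_data), with τ₀=1/σ₀² and τ_data=n/σ².
Here τ₀ = 1/73.1 = 0.013680 and τ_data = 16/24.2 = 0.661157, so τ_n = 0.674837.
Rearranging for μ₀: μ₀ = (μ_n·τ_n − τ_data·x̄)/τ₀ = (18.8236·0.674837 − 0.661157·19.3) / 0.013680 = -0.057468/0.013680 ≈ -4.2.

μ₀ = -4.2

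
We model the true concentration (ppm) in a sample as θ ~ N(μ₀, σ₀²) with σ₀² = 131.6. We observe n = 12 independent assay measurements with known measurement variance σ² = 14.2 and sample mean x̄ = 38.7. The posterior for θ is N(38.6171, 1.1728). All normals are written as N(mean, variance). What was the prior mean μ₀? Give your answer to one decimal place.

μ₀ = 29.4

With known observation variance, the Normal–Normal posterior has precision τ_n = τ₀ + n/σ² and mean μ_n = (τ₀μ₀ + (n/σ²)x̄)/τ_n.
Here τ₀ = 1/131.6 = 0.007599 and τ_data = 12/14.2 = 0.845070, so τ_n = 0.852669.
Rearranging for μ₀: μ₀ = (μ_n·τ_n − τ_data·x̄)/τ₀ = (38.6171·0.852669 − 0.845070·38.7) / 0.007599 = 0.223395/0.007599 ≈ 29.4.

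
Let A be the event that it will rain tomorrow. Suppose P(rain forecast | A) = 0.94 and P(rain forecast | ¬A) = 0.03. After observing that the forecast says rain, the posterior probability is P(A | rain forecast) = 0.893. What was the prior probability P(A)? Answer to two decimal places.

In odds form, posterior odds = prior odds × likelihood ratio, so prior odds = posterior odds ÷ LR.
Posterior odds = 0.893/(1−0.893) = 8.3458. LR = 0.94/0.03 = 31.3333.
Prior odds = 8.3458/31.3333 = 0.2664, so P(A) = 0.2664/(1+0.2664) ≈ 0.21.

P(A) = 0.21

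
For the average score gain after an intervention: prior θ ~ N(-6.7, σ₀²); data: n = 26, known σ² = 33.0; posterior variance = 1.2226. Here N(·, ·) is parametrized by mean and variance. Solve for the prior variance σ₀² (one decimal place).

σ₀² = 33.3

Posterior precision equals prior precision plus data precision: 1/σ_n² = 1/σ₀² + n/σ².
So 1/σ₀² = 1/1.2226 − 26/33.0 = 0.817929 − 0.787879 = 0.030050.
Hence σ₀² = 1/0.030050 ≈ 33.3.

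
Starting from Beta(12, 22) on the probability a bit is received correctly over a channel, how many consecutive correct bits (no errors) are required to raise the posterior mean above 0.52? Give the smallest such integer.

k = 12

After k correct bits and 0 errors the posterior is Beta(12+k, 22), with mean (12+k)/(12+22+k).
Set (12+k)/(34+k) > 0.52 and solve: k > (0.52·34 − 12)/(1 − 0.52) = 11.833.
The smallest integer exceeding 11.833 is 12, and checking k=12: (24)/(46) = 0.5217 > 0.52.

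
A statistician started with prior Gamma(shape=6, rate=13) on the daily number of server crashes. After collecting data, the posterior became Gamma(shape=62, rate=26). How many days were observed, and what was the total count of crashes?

A Gamma(α, β) prior (rate parametrization) on a Poisson rate with n observations summing to S gives posterior Gamma(α+S, β+n).
Matching: Σxᵢ = 62 − 6 = 56 and n = 26 − 13 = 13.

n = 13 days with total 56 crashes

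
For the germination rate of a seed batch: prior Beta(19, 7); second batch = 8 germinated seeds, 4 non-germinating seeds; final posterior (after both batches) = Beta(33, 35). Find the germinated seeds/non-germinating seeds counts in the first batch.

Sequential conjugate updates are equivalent to a single update on the pooled data, so total successes = posterior α − prior α and total failures = posterior β − prior β.
Total across both batches: 33−19=14 germinated seeds, 35−7=28 non-germinating seeds.
Subtract the second batch: 14−8=6 germinated seeds and 28−4=24 non-germinating seeds.

6 germinated seeds and 24 non-germinating seeds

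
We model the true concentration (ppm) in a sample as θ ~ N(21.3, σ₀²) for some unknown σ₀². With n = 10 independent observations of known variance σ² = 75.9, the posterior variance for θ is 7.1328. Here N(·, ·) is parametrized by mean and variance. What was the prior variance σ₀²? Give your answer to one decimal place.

For the Normal–Normal model with known σ², precisions add: τ_n = τ₀ + n/σ².
So 1/σ₀² = 1/7.1328 − 10/75.9 = 0.140197 − 0.131752 = 0.008445.
Hence σ₀² = 1/0.008445 ≈ 118.4.

σ₀² = 118.4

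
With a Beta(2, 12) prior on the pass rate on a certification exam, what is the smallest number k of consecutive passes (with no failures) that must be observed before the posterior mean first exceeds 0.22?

After k passes and 0 failures the posterior is Beta(2+k, 12), with mean (2+k)/(2+12+k).
Set (2+k)/(14+k) > 0.22 and solve: k > (0.22·14 − 2)/(1 − 0.22) = 1.385.
The smallest integer exceeding 1.385 is 2, and checking k=2: (4)/(16) = 0.2500 > 0.22.

k = 2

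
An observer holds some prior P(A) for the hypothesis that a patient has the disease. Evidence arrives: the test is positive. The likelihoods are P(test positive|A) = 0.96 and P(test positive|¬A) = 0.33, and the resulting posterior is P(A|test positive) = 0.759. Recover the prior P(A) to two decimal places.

In odds form, posterior odds = prior odds × likelihood ratio, so prior odds = posterior odds ÷ LR.
Posterior odds = 0.759/(1−0.759) = 3.1494. LR = 0.96/0.33 = 2.9091.
Prior odds = 3.1494/2.9091 = 1.0826, so P(A) = 1.0826/(1+1.0826) ≈ 0.52.

P(A) = 0.52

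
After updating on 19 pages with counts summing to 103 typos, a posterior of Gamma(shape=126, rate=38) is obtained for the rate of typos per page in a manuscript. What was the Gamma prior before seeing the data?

Gamma(shape=23, rate=19)

Gamma–Poisson conjugacy: posterior shape = α + Σxᵢ, posterior rate = β + n.
So α = 126 − 103 = 23 and β = 38 − 19 = 19.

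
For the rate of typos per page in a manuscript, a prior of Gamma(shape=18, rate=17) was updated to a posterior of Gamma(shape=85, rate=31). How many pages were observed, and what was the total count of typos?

A Gamma(α, β) prior (rate parametrization) on a Poisson rate with n observations summing to S gives posterior Gamma(α+S, β+n).
Matching: Σxᵢ = 85 − 18 = 67 and n = 31 − 17 = 14.

n = 14 pages with total 67 typos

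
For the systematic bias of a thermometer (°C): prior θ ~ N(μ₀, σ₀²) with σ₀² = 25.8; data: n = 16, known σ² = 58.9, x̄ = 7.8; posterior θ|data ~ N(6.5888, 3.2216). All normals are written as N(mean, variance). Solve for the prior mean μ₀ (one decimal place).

μ₀ = -1.9

The posterior mean is a precision-weighted average: μ_n = (τ₀μ₀ + τ_data·x̄)/(τ₀+τ_data), with τ₀=1/σ₀² and τ_data=n/σ².
Here τ₀ = 1/25.8 = 0.038760 and τ_data = 16/58.9 = 0.271647, so τ_n = 0.310407.
Rearranging for μ₀: μ₀ = (μ_n·τ_n − τ_data·x̄)/τ₀ = (6.5888·0.310407 − 0.271647·7.8) / 0.038760 = -0.073637/0.038760 ≈ -1.9.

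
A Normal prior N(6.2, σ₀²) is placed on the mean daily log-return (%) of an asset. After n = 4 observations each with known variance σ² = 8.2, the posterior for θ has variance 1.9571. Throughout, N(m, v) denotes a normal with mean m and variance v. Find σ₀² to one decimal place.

σ₀² = 43.2

Posterior precision equals prior precision plus data precision: 1/σ_n² = 1/σ₀² + n/σ².
So 1/σ₀² = 1/1.9571 − 4/8.2 = 0.510960 − 0.487805 = 0.023155.
Hence σ₀² = 1/0.023155 ≈ 43.2.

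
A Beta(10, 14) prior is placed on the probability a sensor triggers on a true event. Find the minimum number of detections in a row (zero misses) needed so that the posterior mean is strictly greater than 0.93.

After k detections and 0 misses the posterior is Beta(10+k, 14), with mean (10+k)/(10+14+k).
Set (10+k)/(24+k) > 0.93 and solve: k > (0.93·24 − 10)/(1 − 0.93) = 176.000.
The smallest integer exceeding 176.000 is 177.

k = 177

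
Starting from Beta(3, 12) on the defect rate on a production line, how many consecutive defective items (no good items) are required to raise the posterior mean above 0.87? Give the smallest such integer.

k = 78

After k defective items and 0 good items the posterior is Beta(3+k, 12), with mean (3+k)/(3+12+k).
Set (3+k)/(15+k) > 0.87 and solve: k > (0.87·15 − 3)/(1 − 0.87) = 77.308.
The smallest integer exceeding 77.308 is 78.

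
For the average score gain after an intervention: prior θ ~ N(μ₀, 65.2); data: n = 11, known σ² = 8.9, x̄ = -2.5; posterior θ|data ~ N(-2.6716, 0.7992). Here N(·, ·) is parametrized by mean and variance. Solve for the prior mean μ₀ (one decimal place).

With known observation variance, the Normal–Normal posterior has precision τ_n = τ₀ + n/σ² and mean μ_n = (τ₀μ₀ + (n/σ²)x̄)/τ_n.
Here τ₀ = 1/65.2 = 0.015337 and τ_data = 11/8.9 = 1.235955, so τ_n = 1.251292.
Rearranging for μ₀: μ₀ = (μ_n·τ_n − τ_data·x̄)/τ₀ = (-2.6716·1.251292 − 1.235955·-2.5) / 0.015337 = -0.253064/0.015337 ≈ -16.5.

μ₀ = -16.5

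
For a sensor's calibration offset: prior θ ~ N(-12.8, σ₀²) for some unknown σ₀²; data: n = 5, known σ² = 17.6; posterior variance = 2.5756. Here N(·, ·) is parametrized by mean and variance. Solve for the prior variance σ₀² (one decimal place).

σ₀² = 9.6

For the Normal–Normal model with known σ², precisions add: τ_n = τ₀ + n/σ².
So 1/σ₀² = 1/2.5756 − 5/17.6 = 0.388259 − 0.284091 = 0.104168.
Hence σ₀² = 1/0.104168 ≈ 9.6.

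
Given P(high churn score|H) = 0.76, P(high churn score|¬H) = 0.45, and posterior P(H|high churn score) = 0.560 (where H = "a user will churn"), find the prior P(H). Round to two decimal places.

P(H) = 0.43

Bayes' rule in odds form gives O(H|E) = O(H)·[P(E|H)/P(E|¬H)], hence O(H) = O(H|E)/LR.
Posterior odds = 0.560/(1−0.560) = 1.2727. LR = 0.76/0.45 = 1.6889.
Prior odds = 1.2727/1.6889 = 0.7536, so P(H) = 0.7536/(1+0.7536) ≈ 0.43.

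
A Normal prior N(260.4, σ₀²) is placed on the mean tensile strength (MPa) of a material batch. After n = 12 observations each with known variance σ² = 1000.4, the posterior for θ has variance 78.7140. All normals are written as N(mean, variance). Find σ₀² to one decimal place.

σ₀² = 1410.4

For the Normal–Normal model with known σ², precisions add: τ_n = τ₀ + n/σ².
So 1/σ₀² = 1/78.7140 − 12/1000.4 = 0.012704 − 0.011995 = 0.000709.
Hence σ₀² = 1/0.000709 ≈ 1410.4.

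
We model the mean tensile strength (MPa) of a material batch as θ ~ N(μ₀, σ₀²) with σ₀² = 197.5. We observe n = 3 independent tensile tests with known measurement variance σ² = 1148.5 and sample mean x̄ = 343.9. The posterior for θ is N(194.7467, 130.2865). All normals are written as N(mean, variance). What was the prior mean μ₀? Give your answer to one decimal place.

The posterior mean is a precision-weighted average: μ_n = (τ₀μ₀ + τ_data·x̄)/(τ₀+τ_data), with τ₀=1/σ₀² and τ_data=n/σ².
Here τ₀ = 1/197.5 = 0.005063 and τ_data = 3/1148.5 = 0.002612, so τ_n = 0.007675.
Rearranging for μ₀: μ₀ = (μ_n·τ_n − τ_data·x̄)/τ₀ = (194.7467·0.007675 − 0.002612·343.9) / 0.005063 = 0.596414/0.005063 ≈ 117.8.

μ₀ = 117.8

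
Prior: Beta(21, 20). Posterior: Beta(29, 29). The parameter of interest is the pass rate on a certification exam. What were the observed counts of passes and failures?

8 passes and 9 failures

Under Beta–binomial conjugacy the posterior parameters are (α+s, β+f).
Match parameters: s=29−21=8, f=29−20=9.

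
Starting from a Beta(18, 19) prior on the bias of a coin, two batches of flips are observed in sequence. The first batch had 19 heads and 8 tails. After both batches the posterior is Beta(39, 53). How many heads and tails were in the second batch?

2 heads and 26 tails

Because Beta–binomial updating is additive in the counts, the combined data contributed (α_post−α_prior, β_post−β_prior) successes and failures.
Total across both batches: 39−18=21 heads, 53−19=34 tails.
Subtract the first batch: 21−19=2 heads and 34−8=26 tails.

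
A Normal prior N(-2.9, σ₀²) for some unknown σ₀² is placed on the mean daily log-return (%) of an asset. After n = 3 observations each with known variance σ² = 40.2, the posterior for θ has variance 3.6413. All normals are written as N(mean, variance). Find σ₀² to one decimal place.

σ₀² = 5.0

For the Normal–Normal model with known σ², precisions add: τ_n = τ₀ + n/σ².
So 1/σ₀² = 1/3.6413 − 3/40.2 = 0.274627 − 0.074627 = 0.200000.
Hence σ₀² = 1/0.200000 ≈ 5.0.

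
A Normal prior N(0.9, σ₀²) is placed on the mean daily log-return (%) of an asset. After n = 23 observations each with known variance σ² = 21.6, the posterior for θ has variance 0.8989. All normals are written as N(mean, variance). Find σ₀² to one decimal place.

Posterior precision equals prior precision plus data precision: 1/σ_n² = 1/σ₀² + n/σ².
So 1/σ₀² = 1/0.8989 − 23/21.6 = 1.112471 − 1.064815 = 0.047656.
Hence σ₀² = 1/0.047656 ≈ 21.0.

σ₀² = 21.0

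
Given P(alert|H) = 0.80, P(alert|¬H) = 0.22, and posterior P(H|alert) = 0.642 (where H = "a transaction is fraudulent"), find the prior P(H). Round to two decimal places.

P(H) = 0.33

In odds form, posterior odds = prior odds × likelihood ratio, so prior odds = posterior odds ÷ LR.
Posterior odds = 0.642/(1−0.642) = 1.7933. LR = 0.80/0.22 = 3.6364.
Prior odds = 1.7933/3.6364 = 0.4932, so P(H) = 0.4932/(1+0.4932) ≈ 0.33.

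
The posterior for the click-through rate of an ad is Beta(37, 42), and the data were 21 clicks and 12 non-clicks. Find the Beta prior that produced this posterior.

Beta(16, 30)

A Beta(α, β) prior with s successes and f failures in binomial data gives a Beta(α+s, β+f) posterior.
So α = 37 − 21 = 16 and β = 42 − 12 = 30.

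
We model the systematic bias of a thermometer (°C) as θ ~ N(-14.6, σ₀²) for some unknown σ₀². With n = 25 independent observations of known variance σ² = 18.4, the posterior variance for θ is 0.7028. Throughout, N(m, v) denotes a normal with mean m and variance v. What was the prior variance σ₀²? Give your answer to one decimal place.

σ₀² = 15.6

Posterior precision equals prior precision plus data precision: 1/σ_n² = 1/σ₀² + n/σ².
So 1/σ₀² = 1/0.7028 − 25/18.4 = 1.422880 − 1.358696 = 0.064184.
Hence σ₀² = 1/0.064184 ≈ 15.6.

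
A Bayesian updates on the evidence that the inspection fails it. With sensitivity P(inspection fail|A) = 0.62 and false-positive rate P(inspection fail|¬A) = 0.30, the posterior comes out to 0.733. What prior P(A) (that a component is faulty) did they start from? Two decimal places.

P(A) = 0.57

Bayes' rule in odds form gives O(A|E) = O(A)·[P(E|A)/P(E|¬A)], hence O(A) = O(A|E)/LR.
Posterior odds = 0.733/(1−0.733) = 2.7453. LR = 0.62/0.30 = 2.0667.
Prior odds = 2.7453/2.0667 = 1.3283, so P(A) = 1.3283/(1+1.3283) ≈ 0.57.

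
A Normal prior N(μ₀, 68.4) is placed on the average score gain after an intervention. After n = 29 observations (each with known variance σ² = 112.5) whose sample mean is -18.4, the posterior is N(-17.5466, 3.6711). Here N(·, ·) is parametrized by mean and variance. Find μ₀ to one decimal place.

With known observation variance, the Normal–Normal posterior has precision τ_n = τ₀ + n/σ² and mean μ_n = (τ₀μ₀ + (n/σ²)x̄)/τ_n.
Here τ₀ = 1/68.4 = 0.014620 and τ_data = 29/112.5 = 0.257778, so τ_n = 0.272398.
Rearranging for μ₀: μ₀ = (μ_n·τ_n − τ_data·x̄)/τ₀ = (-17.5466·0.272398 − 0.257778·-18.4) / 0.014620 = -0.036544/0.014620 ≈ -2.5.

μ₀ = -2.5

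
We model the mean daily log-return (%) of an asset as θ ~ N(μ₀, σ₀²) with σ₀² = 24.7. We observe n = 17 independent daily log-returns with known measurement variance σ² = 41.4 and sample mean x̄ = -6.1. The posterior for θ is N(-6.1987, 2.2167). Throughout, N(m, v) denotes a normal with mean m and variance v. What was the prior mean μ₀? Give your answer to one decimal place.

μ₀ = -7.2

The posterior mean is a precision-weighted average: μ_n = (τ₀μ₀ + τ_data·x̄)/(τ₀+τ_data), with τ₀=1/σ₀² and τ_data=n/σ².
Here τ₀ = 1/24.7 = 0.040486 and τ_data = 17/41.4 = 0.410628, so τ_n = 0.451114.
Rearranging for μ₀: μ₀ = (μ_n·τ_n − τ_data·x̄)/τ₀ = (-6.1987·0.451114 − 0.410628·-6.1) / 0.040486 = -0.291490/0.040486 ≈ -7.2.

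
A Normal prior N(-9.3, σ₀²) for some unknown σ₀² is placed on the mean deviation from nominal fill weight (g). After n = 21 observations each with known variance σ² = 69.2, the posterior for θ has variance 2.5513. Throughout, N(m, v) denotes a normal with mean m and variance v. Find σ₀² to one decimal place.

σ₀² = 11.3

For the Normal–Normal model with known σ², precisions add: τ_n = τ₀ + n/σ².
So 1/σ₀² = 1/2.5513 − 21/69.2 = 0.391957 − 0.303468 = 0.088489.
Hence σ₀² = 1/0.088489 ≈ 11.3.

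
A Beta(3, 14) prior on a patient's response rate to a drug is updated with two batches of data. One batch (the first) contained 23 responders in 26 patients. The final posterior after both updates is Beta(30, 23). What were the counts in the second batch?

Sequential conjugate updates are equivalent to a single update on the pooled data, so total successes = posterior α − prior α and total failures = posterior β − prior β.
Total across both batches: 30−3=27 responders, 23−14=9 non-responders.
Subtract the first batch: 27−23=4 responders and 9−3=6 non-responders.

4 responders and 6 non-responders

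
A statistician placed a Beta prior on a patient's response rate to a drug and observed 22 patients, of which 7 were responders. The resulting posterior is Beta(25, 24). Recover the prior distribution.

Under Beta–binomial conjugacy the posterior parameters are (α+s, β+f).
So α = 25 − 7 = 18 and β = 24 − 15 = 9.

Beta(18, 9)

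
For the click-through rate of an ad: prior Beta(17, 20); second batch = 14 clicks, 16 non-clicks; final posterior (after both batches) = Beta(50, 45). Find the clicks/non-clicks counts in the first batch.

Because Beta–binomial updating is additive in the counts, the combined data contributed (α_post−α_prior, β_post−β_prior) successes and failures.
Total across both batches: 50−17=33 clicks, 45−20=25 non-clicks.
Subtract the second batch: 33−14=19 clicks and 25−16=9 non-clicks.

19 clicks and 9 non-clicks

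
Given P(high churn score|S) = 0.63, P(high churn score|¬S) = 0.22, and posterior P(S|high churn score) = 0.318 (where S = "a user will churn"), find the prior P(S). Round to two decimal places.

P(S) = 0.14

In odds form, posterior odds = prior odds × likelihood ratio, so prior odds = posterior odds ÷ LR.
Posterior odds = 0.318/(1−0.318) = 0.4663. LR = 0.63/0.22 = 2.8636.
Prior odds = 0.4663/2.8636 = 0.1628, so P(S) = 0.1628/(1+0.1628) ≈ 0.14.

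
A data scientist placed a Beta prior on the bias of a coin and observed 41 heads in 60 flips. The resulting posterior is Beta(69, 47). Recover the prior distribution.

Beta is conjugate to the binomial likelihood: posterior = Beta(α+s, β+f).
So α = 69 − 41 = 28 and β = 47 − 19 = 28.

Beta(28, 28)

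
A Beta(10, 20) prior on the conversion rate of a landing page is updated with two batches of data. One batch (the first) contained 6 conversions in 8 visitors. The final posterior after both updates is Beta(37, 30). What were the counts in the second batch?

Sequential conjugate updates are equivalent to a single update on the pooled data, so total successes = posterior α − prior α and total failures = posterior β − prior β.
Total across both batches: 37−10=27 conversions, 30−20=10 bounces.
Subtract the first batch: 27−6=21 conversions and 10−2=8 bounces.

21 conversions and 8 bounces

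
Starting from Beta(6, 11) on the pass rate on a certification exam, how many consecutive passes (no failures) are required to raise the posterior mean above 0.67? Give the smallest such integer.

k = 17

After k passes and 0 failures the posterior is Beta(6+k, 11), with mean (6+k)/(6+11+k).
Set (6+k)/(17+k) > 0.67 and solve: k > (0.67·17 − 6)/(1 − 0.67) = 16.333.
The smallest integer exceeding 16.333 is 17.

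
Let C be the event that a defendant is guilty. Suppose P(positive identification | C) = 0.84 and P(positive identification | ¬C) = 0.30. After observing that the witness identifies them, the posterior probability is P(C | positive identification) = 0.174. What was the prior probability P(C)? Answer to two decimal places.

Bayes' rule in odds form gives O(C|E) = O(C)·[P(E|C)/P(E|¬C)], hence O(C) = O(C|E)/LR.
Posterior odds = 0.174/(1−0.174) = 0.2107. LR = 0.84/0.30 = 2.8000.
Prior odds = 0.2107/2.8000 = 0.0752, so P(C) = 0.0752/(1+0.0752) ≈ 0.07.

P(C) = 0.07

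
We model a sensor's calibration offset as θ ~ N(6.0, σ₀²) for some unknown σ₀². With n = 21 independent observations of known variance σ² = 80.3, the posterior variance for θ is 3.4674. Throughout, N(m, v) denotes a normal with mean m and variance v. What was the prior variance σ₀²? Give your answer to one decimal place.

For the Normal–Normal model with known σ², precisions add: τ_n = τ₀ + n/σ².
So 1/σ₀² = 1/3.4674 − 21/80.3 = 0.288401 − 0.261519 = 0.026882.
Hence σ₀² = 1/0.026882 ≈ 37.2.

σ₀² = 37.2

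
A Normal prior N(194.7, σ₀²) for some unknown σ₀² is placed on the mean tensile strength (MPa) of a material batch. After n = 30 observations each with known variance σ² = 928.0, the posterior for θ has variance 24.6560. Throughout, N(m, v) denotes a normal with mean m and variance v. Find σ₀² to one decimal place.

σ₀² = 121.5

For the Normal–Normal model with known σ², precisions add: τ_n = τ₀ + n/σ².
So 1/σ₀² = 1/24.6560 − 30/928.0 = 0.040558 − 0.032328 = 0.008230.
Hence σ₀² = 1/0.008230 ≈ 121.5.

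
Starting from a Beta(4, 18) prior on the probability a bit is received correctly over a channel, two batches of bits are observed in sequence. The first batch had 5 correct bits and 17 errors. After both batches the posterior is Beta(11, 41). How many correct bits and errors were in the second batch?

2 correct bits and 6 errors

Sequential conjugate updates are equivalent to a single update on the pooled data, so total successes = posterior α − prior α and total failures = posterior β − prior β.
Total across both batches: 11−4=7 correct bits, 41−18=23 errors.
Subtract the first batch: 7−5=2 correct bits and 23−17=6 errors.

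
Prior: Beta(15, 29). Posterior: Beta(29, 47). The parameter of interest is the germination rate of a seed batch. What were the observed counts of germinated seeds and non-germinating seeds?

14 germinated seeds and 18 non-germinating seeds

Beta is conjugate to the binomial likelihood: posterior = Beta(α+s, β+f).
So s = 29 − 15 = 14 and f = 47 − 29 = 18.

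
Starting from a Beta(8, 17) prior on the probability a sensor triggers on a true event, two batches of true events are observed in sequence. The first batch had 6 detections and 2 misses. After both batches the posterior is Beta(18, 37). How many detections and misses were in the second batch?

4 detections and 18 misses

Sequential conjugate updates are equivalent to a single update on the pooled data, so total successes = posterior α − prior α and total failures = posterior β − prior β.
Total across both batches: 18−8=10 detections, 37−17=20 misses.
Subtract the first batch: 10−6=4 detections and 20−2=18 misses.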